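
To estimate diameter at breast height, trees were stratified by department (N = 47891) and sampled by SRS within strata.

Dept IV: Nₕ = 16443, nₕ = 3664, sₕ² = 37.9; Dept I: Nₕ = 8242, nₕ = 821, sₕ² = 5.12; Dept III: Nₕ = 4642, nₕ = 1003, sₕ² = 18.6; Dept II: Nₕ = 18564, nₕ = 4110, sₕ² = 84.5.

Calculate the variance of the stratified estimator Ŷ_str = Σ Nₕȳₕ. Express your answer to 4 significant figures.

8.385 × 10^6

Var(Ŷ_str) = Σₕ Nₕ²(1 − fₕ)sₕ²/nₕ.
Dept IV: 16443²·(1 − 3664/16443)·37.9/3664 = 2.1735101 × 10^6.
Dept I: 8242²·(1 − 821/8242)·5.12/821 = 381436.15.
Dept III: 4642²·(1 − 1003/4642)·18.6/1003 = 313255.86.
Dept II: 18564²·(1 − 4110/18564)·84.5/4110 = 5.5166381 × 10^6.
Sum = 8.3848402 × 10^6.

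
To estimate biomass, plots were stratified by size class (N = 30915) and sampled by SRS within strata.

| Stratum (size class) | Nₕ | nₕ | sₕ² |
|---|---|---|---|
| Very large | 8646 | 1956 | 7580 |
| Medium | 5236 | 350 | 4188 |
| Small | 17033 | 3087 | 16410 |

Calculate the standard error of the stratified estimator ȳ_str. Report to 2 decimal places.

1.37

Var(ȳ_str) = Σₕ Wₕ²(1 − fₕ)sₕ²/nₕ with Wₕ = Nₕ/N, N = 30915.
Very large: Wₕ = 0.27967006; term = 0.27967006²·(1 − 0.22623178)·7580/1956 = 0.23453259.
Medium: Wₕ = 0.16936762; term = 0.16936762²·(1 − 0.06684492)·4188/350 = 0.32029726.
Small: Wₕ = 0.55096232; term = 0.55096232²·(1 − 0.18123642)·16410/3087 = 1.3212173.
Sum = 1.8760472.
SE = √(1.8760472) = 1.37.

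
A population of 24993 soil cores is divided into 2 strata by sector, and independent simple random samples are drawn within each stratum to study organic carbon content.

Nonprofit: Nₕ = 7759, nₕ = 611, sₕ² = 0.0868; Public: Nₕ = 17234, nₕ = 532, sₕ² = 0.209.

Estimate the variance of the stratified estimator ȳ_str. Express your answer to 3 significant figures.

Var(ȳ_str) = Σₕ Wₕ²(1 − fₕ)sₕ²/nₕ with Wₕ = Nₕ/N, N = 24993.
Nonprofit: Wₕ = 0.31044693; term = 0.31044693²·(1 − 0.07874726)·0.0868/611 = 1.2613396 × 10^-5.
Public: Wₕ = 0.68955307; term = 0.68955307²·(1 − 0.03086921)·0.209/532 = 1.8103079 × 10^-4.
Sum = 1.9364419 × 10^-4.

1.94 × 10^-4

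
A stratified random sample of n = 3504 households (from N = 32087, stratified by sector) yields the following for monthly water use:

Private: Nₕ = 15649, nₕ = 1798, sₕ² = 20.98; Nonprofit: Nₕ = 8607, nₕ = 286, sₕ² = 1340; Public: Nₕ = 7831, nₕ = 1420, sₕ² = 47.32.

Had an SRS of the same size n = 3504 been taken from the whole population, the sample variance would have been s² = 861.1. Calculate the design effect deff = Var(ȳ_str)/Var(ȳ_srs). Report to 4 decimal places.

1.5075

Var(ȳ_str) = Σ Wₕ²(1−fₕ)sₕ²/nₕ with Wₕ = Nₕ/32087:
  Private: (15649/32087)²·(1−1798/15649)·20.98/1798 = 0.0024565482
  Nonprofit: (8607/32087)²·(1−286/8607)·1340/286 = 0.32591764
  Public: (7831/32087)²·(1−1420/7831)·47.32/1420 = 0.0016249543
  → Var(ȳ_str) = 0.32999914.
Var(ȳ_srs) = (1 − 3504/32087)·861.1/3504 = 0.2189113.
deff = 0.32999914 / 0.2189113 = 1.5075.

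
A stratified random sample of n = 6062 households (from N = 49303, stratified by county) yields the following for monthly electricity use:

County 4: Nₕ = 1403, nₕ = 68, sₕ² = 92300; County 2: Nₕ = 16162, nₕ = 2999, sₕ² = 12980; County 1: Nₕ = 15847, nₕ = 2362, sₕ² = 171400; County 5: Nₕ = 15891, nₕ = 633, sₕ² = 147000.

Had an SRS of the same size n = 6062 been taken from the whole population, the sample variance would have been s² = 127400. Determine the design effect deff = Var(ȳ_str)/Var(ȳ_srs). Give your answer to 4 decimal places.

1.6801

Var(ȳ_str) = Σ Wₕ²(1−fₕ)sₕ²/nₕ with Wₕ = Nₕ/49303:
  County 4: (1403/49303)²·(1−68/1403)·92300/68 = 1.0458876
  County 2: (16162/49303)²·(1−2999/16162)·12980/2999 = 0.37879263
  County 1: (15847/49303)²·(1−2362/15847)·171400/2362 = 6.3794354
  County 5: (15891/49303)²·(1−633/15891)·147000/633 = 23.164118
  → Var(ȳ_str) = 30.968234.
Var(ȳ_srs) = (1 − 6062/49303)·127400/6062 = 18.432145.
deff = 30.968234 / 18.432145 = 1.6801.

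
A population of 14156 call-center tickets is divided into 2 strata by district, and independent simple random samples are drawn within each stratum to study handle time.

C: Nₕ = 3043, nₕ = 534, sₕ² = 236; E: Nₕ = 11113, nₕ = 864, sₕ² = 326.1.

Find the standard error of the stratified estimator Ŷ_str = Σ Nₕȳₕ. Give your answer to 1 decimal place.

Var(Ŷ_str) = Σₕ Nₕ²(1 − fₕ)sₕ²/nₕ.
C: 3043²·(1 − 534/3043)·236/534 = 3.3742197 × 10^6.
E: 11113²·(1 − 864/11113)·326.1/864 = 4.298826 × 10^7.
Sum = 4.636248 × 10^7.
SE = √(4.636248 × 10^7) = 6809.0.

6809.0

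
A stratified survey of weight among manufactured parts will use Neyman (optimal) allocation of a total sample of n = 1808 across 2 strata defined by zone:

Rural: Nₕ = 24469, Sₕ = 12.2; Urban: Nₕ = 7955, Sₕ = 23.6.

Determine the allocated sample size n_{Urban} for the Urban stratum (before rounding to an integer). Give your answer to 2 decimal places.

698.04

Neyman allocation: nₕ = n·NₕSₕ / Σⱼ NⱼSⱼ.
Σ NⱼSⱼ = 24469·12.2 + 7955·23.6 = 486259.8.
n_{Urban} = 1808·7955·23.6 / 486259.8 = 698.04.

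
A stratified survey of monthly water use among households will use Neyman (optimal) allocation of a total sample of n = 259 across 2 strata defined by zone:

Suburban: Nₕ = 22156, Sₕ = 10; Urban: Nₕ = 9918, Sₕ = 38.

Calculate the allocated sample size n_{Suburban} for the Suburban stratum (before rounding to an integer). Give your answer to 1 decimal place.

Neyman allocation: nₕ = n·NₕSₕ / Σⱼ NⱼSⱼ.
Σ NⱼSⱼ = 22156·10 + 9918·38 = 598444.
n_{Suburban} = 259·22156·10 / 598444 = 95.9.

95.9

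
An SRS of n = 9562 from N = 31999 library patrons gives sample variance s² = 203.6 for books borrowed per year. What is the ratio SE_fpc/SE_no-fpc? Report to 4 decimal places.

f = n/N = 9562/31999 = 0.29882184.
SE_no-fpc = √(s²/n) = 0.1459199; SE_fpc = √((1−f)s²/n) = 0.12218804.
Ratio = √(1−f) = 0.83736382.

0.8374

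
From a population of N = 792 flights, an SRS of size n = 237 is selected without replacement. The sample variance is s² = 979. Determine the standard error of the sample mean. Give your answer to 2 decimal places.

Under SRS without replacement, Var(ȳ) = (1 − f)·s²/n with f = n/N = 237/792 = 0.29924242.
Var(ȳ) = (1 − 0.29924242)·979/237 = 0.70075758·4.1308017 = 2.8946906.
SE(ȳ) = √(2.8946906) = 1.70.

1.70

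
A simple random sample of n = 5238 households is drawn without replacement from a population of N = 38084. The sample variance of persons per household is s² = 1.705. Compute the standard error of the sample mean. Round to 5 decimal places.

0.01676

Under SRS without replacement, Var(ȳ) = (1 − f)·s²/n with f = n/N = 5238/38084 = 0.13753807.
Var(ȳ) = (1 − 0.13753807)·1.705/5238 = 0.86246193·3.2550592 × 10^-4 = 2.8073646 × 10^-4.
SE(ȳ) = √(2.8073646 × 10^-4) = 0.01676.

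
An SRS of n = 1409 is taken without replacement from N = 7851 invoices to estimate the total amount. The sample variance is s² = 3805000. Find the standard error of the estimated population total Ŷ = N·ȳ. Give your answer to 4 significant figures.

369600

Var(Ŷ) = N²·Var(ȳ) = N²·(1 − n/N)·s²/n.
f = 1409/7851 = 0.17946758; Var(ȳ) = 0.82053242·3805000/1409 = 2215.8452.
Var(Ŷ) = 7851² · 2215.8452 = 1.3658071 × 10^11.
SE(Ŷ) = √(1.3658071 × 10^11) = 369600.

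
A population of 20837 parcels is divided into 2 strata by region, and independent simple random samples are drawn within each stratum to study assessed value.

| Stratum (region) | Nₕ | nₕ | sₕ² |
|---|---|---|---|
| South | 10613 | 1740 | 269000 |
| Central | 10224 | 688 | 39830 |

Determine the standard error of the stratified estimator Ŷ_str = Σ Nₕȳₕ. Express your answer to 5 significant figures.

142140

Var(Ŷ_str) = Σₕ Nₕ²(1 − fₕ)sₕ²/nₕ.
South: 10613²·(1 − 1740/10613)·269000/1740 = 1.4558334 × 10^10.
Central: 10224²·(1 − 688/10224)·39830/688 = 5.6442852 × 10^9.
Sum = 2.0202619 × 10^10.
SE = √(2.0202619 × 10^10) = 142140.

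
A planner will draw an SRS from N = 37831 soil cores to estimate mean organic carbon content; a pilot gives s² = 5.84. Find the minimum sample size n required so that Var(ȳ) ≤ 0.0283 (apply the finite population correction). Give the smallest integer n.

206

Without fpc, n₀ = s²/D = 5.84/0.0283 = 206.3604.
With fpc, (1 − n/N)·s²/n ≤ D requires n ≥ n₀/(1 + n₀/N) = 206.3604/(1 + 206.3604/37831) = 205.2409.
Rounding up, n = 206.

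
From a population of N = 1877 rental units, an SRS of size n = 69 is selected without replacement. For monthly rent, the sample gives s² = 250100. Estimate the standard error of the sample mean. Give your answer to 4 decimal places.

Under SRS without replacement, Var(ȳ) = (1 − f)·s²/n with f = n/N = 69/1877 = 0.03676079.
Var(ȳ) = (1 − 0.03676079)·250100/69 = 0.96323921·3624.6377 = 3491.3931.
SE(ȳ) = √(3491.3931) = 59.0880.

59.0880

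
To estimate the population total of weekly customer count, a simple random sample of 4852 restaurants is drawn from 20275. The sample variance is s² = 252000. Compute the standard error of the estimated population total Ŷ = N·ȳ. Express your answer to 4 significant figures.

Var(Ŷ) = N²·Var(ȳ) = N²·(1 − n/N)·s²/n.
f = 4852/20275 = 0.23930949; Var(ȳ) = 0.76069051·252000/4852 = 39.508246.
Var(Ŷ) = 20275² · 39.508246 = 1.6240877 × 10^10.
SE(Ŷ) = √(1.6240877 × 10^10) = 127400.

127400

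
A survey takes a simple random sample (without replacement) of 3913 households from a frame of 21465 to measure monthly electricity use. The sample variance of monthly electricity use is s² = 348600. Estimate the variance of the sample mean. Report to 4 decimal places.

Under SRS without replacement, Var(ȳ) = (1 − f)·s²/n with f = n/N = 3913/21465 = 0.18229676.
Var(ȳ) = (1 − 0.18229676)·348600/3913 = 0.81770324·89.087657 = 72.847265.

72.8473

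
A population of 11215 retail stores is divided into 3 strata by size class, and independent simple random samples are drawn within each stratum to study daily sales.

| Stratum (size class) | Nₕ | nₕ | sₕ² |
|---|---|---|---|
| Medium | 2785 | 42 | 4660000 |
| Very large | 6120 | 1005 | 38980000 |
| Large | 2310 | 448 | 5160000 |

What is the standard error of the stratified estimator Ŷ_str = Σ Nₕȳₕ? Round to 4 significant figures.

Var(Ŷ_str) = Σₕ Nₕ²(1 − fₕ)sₕ²/nₕ.
Medium: 2785²·(1 − 42/2785)·4660000/42 = 8.4759353 × 10^11.
Very large: 6120²·(1 − 1005/6120)·38980000/1005 = 1.2141514 × 10^12.
Large: 2310²·(1 − 448/2310)·5160000/448 = 4.9540838 × 10^10.
Sum = 2.1112858 × 10^12.
SE = √(2.1112858 × 10^12) = 1.453 × 10^6.

1.453 × 10^6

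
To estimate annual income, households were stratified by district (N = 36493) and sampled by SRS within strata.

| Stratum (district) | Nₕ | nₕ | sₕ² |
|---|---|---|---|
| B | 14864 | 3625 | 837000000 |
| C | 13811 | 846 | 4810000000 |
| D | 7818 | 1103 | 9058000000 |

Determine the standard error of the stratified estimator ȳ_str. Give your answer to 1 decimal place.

1057.0

Var(ȳ_str) = Σₕ Wₕ²(1 − fₕ)sₕ²/nₕ with Wₕ = Nₕ/N, N = 36493.
B: Wₕ = 0.40731099; term = 0.40731099²·(1 − 0.24387783)·837000000/3625 = 28964.21.
C: Wₕ = 0.37845614; term = 0.37845614²·(1 − 0.06125552)·4810000000/846 = 764457.29.
D: Wₕ = 0.21423287; term = 0.21423287²·(1 − 0.14108468)·9058000000/1103 = 323727.32.
Sum = 1.1171488 × 10^6.
SE = √(1.1171488 × 10^6) = 1057.0.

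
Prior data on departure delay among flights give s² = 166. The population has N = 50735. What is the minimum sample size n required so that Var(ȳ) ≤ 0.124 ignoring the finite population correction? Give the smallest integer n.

Without fpc, n₀ = s²/D = 166/0.124 = 1338.7097.
Rounding up, n = 1339.

1339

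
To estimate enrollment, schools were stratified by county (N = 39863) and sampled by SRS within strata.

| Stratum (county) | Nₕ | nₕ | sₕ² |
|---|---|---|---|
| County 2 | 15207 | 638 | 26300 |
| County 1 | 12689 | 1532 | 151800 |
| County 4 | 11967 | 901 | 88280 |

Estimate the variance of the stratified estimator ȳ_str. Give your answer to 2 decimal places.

Var(ȳ_str) = Σₕ Wₕ²(1 − fₕ)sₕ²/nₕ with Wₕ = Nₕ/N, N = 39863.
County 2: Wₕ = 0.38148157; term = 0.38148157²·(1 − 0.04195436)·26300/638 = 5.74736.
County 1: Wₕ = 0.31831523; term = 0.31831523²·(1 − 0.12073449)·151800/1532 = 8.8277063.
County 4: Wₕ = 0.30020320; term = 0.30020320²·(1 − 0.07529038)·88280/901 = 8.165326.
Sum = 22.740392.

22.74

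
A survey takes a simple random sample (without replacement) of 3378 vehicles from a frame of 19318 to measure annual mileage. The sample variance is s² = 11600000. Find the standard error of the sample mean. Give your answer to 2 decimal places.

53.23

Under SRS without replacement, Var(ȳ) = (1 − f)·s²/n with f = n/N = 3378/19318 = 0.17486282.
Var(ȳ) = (1 − 0.17486282)·11600000/3378 = 0.82513718·3433.9846 = 2833.5084.
SE(ȳ) = √(2833.5084) = 53.23.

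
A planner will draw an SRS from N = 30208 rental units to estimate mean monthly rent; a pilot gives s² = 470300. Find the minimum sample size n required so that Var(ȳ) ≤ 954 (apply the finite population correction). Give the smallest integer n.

486

Without fpc, n₀ = s²/D = 470300/954 = 492.9769.
With fpc, (1 − n/N)·s²/n ≤ D requires n ≥ n₀/(1 + n₀/N) = 492.9769/(1 + 492.9769/30208) = 485.0610.
Rounding up, n = 486.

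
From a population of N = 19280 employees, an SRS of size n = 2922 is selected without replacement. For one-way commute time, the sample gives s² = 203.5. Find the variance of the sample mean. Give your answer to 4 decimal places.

Under SRS without replacement, Var(ȳ) = (1 − f)·s²/n with f = n/N = 2922/19280 = 0.15155602.
Var(ȳ) = (1 − 0.15155602)·203.5/2922 = 0.84844398·0.069644079 = 0.0590891.

0.0591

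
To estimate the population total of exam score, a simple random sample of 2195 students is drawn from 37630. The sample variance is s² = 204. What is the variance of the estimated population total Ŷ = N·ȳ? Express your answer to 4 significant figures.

1.239 × 10^8

Var(Ŷ) = N²·Var(ȳ) = N²·(1 − n/N)·s²/n.
f = 2195/37630 = 0.05833112; Var(ȳ) = 0.94166888·204/2195 = 0.08751729.
Var(Ŷ) = 37630² · 0.08751729 = 1.2392596 × 10^8.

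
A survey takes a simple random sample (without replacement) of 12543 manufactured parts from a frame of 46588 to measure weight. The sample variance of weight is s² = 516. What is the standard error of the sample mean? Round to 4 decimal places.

Under SRS without replacement, Var(ȳ) = (1 − f)·s²/n with f = n/N = 12543/46588 = 0.26923242.
Var(ȳ) = (1 − 0.26923242)·516/12543 = 0.73076758·0.041138484 = 0.03006267.
SE(ȳ) = √(0.03006267) = 0.1734.

0.1734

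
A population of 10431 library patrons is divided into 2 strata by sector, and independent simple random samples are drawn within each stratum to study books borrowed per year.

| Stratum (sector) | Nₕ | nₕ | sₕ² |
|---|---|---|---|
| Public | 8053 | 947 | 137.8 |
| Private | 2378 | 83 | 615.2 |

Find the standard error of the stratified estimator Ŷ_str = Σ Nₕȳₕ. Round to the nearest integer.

6984

Var(Ŷ_str) = Σₕ Nₕ²(1 − fₕ)sₕ²/nₕ.
Public: 8053²·(1 − 947/8053)·137.8/947 = 8.3268768 × 10^6.
Private: 2378²·(1 − 83/2378)·615.2/83 = 4.0451327 × 10^7.
Sum = 4.8778204 × 10^7.
SE = √(4.8778204 × 10^7) = 6984.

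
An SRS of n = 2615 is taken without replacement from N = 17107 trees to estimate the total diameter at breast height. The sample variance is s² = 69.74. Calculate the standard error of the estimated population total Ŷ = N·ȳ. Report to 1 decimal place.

2571.3

Var(Ŷ) = N²·Var(ȳ) = N²·(1 − n/N)·s²/n.
f = 2615/17107 = 0.15286140; Var(ȳ) = 0.84713860·69.74/2615 = 0.022592522.
Var(Ŷ) = 17107² · 0.022592522 = 6.6116891 × 10^6.
SE(Ŷ) = √(6.6116891 × 10^6) = 2571.3.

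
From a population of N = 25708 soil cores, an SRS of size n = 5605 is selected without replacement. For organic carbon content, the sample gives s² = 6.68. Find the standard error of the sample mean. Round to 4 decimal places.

Under SRS without replacement, Var(ȳ) = (1 − f)·s²/n with f = n/N = 5605/25708 = 0.21802552.
Var(ȳ) = (1 − 0.21802552)·6.68/5605 = 0.78197448·0.001191793 = 9.3195175 × 10^-4.
SE(ȳ) = √(9.3195175 × 10^-4) = 0.0305.

0.0305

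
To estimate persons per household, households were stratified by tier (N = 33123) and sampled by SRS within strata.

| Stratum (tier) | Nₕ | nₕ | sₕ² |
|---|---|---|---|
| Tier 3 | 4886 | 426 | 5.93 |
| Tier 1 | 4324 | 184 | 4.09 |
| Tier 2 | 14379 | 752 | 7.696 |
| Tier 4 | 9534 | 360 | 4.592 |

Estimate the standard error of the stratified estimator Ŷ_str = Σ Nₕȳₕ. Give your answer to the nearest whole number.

Var(Ŷ_str) = Σₕ Nₕ²(1 − fₕ)sₕ²/nₕ.
Tier 3: 4886²·(1 − 426/4886)·5.93/426 = 303342.61.
Tier 1: 4324²·(1 − 184/4324)·4.09/184 = 397916.1.
Tier 2: 14379²·(1 − 752/14379)·7.696/752 = 2.0052852 × 10^6.
Tier 4: 9534²·(1 − 360/9534)·4.592/360 = 1.1156636 × 10^6.
Sum = 3.8222075 × 10^6.
SE = √(3.8222075 × 10^6) = 1955.

1955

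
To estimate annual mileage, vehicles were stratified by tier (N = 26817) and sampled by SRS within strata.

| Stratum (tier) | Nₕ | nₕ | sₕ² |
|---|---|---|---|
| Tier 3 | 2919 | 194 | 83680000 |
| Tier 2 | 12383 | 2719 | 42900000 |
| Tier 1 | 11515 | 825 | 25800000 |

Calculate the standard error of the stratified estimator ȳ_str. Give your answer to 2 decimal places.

Var(ȳ_str) = Σₕ Wₕ²(1 − fₕ)sₕ²/nₕ with Wₕ = Nₕ/N, N = 26817.
Tier 3: Wₕ = 0.10884886; term = 0.10884886²·(1 − 0.06646112)·83680000/194 = 4770.8983.
Tier 2: Wₕ = 0.46175933; term = 0.46175933²·(1 − 0.21957522)·42900000/2719 = 2625.4908.
Tier 1: Wₕ = 0.42939180; term = 0.42939180²·(1 − 0.07164568)·25800000/825 = 5352.874.
Sum = 12749.263.
SE = √(12749.263) = 112.91.

112.91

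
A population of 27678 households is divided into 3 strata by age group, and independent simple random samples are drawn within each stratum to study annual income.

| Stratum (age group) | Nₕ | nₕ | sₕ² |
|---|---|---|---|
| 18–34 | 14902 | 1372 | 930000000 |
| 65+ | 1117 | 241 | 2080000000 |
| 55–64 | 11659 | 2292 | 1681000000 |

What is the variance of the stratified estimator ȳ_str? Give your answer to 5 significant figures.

Var(ȳ_str) = Σₕ Wₕ²(1 − fₕ)sₕ²/nₕ with Wₕ = Nₕ/N, N = 27678.
18–34: Wₕ = 0.53840595; term = 0.53840595²·(1 − 0.09206818)·930000000/1372 = 178402.85.
65+: Wₕ = 0.04035696; term = 0.04035696²·(1 − 0.21575649)·2080000000/241 = 11023.872.
55–64: Wₕ = 0.42123708; term = 0.42123708²·(1 − 0.19658633)·1681000000/2292 = 104555.17.
Sum = 293981.89.

293980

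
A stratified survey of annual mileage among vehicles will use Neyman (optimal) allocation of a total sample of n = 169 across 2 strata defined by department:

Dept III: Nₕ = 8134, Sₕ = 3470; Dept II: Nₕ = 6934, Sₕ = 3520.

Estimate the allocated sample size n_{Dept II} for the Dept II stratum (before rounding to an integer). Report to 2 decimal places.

78.37

Neyman allocation: nₕ = n·NₕSₕ / Σⱼ NⱼSⱼ.
Σ NⱼSⱼ = 8134·3470 + 6934·3520 = 5.263266 × 10^7.
n_{Dept II} = 169·6934·3520 / (5.263266 × 10^7) = 78.37.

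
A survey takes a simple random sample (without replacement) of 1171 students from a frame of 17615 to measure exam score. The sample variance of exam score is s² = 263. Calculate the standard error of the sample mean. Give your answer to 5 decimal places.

Under SRS without replacement, Var(ȳ) = (1 − f)·s²/n with f = n/N = 1171/17615 = 0.06647743.
Var(ȳ) = (1 − 0.06647743)·263/1171 = 0.93352257·0.22459436 = 0.20966391.
SE(ȳ) = √(0.20966391) = 0.45789.

0.45789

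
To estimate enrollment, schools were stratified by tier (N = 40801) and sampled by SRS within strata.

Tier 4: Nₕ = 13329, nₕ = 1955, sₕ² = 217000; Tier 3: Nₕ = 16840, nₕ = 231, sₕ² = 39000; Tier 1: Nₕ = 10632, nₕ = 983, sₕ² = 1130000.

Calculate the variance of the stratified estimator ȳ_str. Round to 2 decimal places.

109.31

Var(ȳ_str) = Σₕ Wₕ²(1 − fₕ)sₕ²/nₕ with Wₕ = Nₕ/N, N = 40801.
Tier 4: Wₕ = 0.32668317; term = 0.32668317²·(1 − 0.14667267)·217000/1955 = 10.108394.
Tier 3: Wₕ = 0.41273498; term = 0.41273498²·(1 − 0.01371734)·39000/231 = 28.365901.
Tier 1: Wₕ = 0.26058185; term = 0.26058185²·(1 − 0.09245673)·1130000/983 = 70.840332.
Sum = 109.31463.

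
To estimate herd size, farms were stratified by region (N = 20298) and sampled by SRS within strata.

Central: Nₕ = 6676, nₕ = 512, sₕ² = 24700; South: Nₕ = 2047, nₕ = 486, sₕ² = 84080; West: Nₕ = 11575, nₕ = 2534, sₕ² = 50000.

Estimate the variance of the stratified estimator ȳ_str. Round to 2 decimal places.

Var(ȳ_str) = Σₕ Wₕ²(1 − fₕ)sₕ²/nₕ with Wₕ = Nₕ/N, N = 20298.
Central: Wₕ = 0.32889940; term = 0.32889940²·(1 − 0.07669263)·24700/512 = 4.8183623.
South: Wₕ = 0.10084737; term = 0.10084737²·(1 − 0.23742062)·84080/486 = 1.3417472.
West: Wₕ = 0.57025323; term = 0.57025323²·(1 − 0.21892009)·50000/2534 = 5.0118073.
Sum = 11.171917.

11.17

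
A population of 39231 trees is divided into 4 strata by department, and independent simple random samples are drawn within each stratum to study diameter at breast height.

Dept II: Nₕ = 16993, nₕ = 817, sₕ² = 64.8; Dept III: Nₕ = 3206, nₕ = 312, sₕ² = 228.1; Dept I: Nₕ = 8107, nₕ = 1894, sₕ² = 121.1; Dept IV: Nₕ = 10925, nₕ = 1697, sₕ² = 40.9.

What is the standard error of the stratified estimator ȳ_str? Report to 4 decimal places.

Var(ȳ_str) = Σₕ Wₕ²(1 − fₕ)sₕ²/nₕ with Wₕ = Nₕ/N, N = 39231.
Dept II: Wₕ = 0.43315235; term = 0.43315235²·(1 − 0.04807862)·64.8/817 = 0.014165613.
Dept III: Wₕ = 0.08172109; term = 0.08172109²·(1 − 0.09731753)·228.1/312 = 0.0044073139.
Dept I: Wₕ = 0.20664780; term = 0.20664780²·(1 − 0.23362526)·121.1/1894 = 0.0020925071.
Dept IV: Wₕ = 0.27847875; term = 0.27847875²·(1 − 0.15533181)·40.9/1697 = 0.0015787441.
Sum = 0.022244178.
SE = √(0.022244178) = 0.1491.

0.1491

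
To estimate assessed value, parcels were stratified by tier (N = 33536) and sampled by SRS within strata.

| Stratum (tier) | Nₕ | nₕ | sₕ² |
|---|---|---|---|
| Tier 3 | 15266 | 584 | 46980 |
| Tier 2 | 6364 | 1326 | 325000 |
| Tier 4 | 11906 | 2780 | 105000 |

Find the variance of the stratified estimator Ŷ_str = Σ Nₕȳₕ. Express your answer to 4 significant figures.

Var(Ŷ_str) = Σₕ Nₕ²(1 − fₕ)sₕ²/nₕ.
Tier 3: 15266²·(1 − 584/15266)·46980/584 = 1.8030619 × 10^10.
Tier 2: 6364²·(1 − 1326/6364)·325000/1326 = 7.8582922 × 10^9.
Tier 4: 11906²·(1 − 2780/11906)·105000/2780 = 4.103844 × 10^9.
Sum = 2.9992755 × 10^10.

2.999 × 10^10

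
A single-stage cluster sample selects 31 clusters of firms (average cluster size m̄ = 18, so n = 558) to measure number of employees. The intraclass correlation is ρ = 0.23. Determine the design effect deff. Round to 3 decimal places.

4.910

deff = 1 + (18 − 1)·0.23 = 1 + 3.91 = 4.91.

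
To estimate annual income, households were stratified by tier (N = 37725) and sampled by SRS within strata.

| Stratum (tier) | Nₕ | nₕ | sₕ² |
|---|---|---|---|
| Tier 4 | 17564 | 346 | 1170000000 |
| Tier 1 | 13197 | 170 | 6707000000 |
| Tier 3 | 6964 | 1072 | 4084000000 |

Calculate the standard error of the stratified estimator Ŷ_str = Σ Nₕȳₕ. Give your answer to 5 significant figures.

Var(Ŷ_str) = Σₕ Nₕ²(1 − fₕ)sₕ²/nₕ.
Tier 4: 17564²·(1 − 346/17564)·1170000000/346 = 1.0226238 × 10^15.
Tier 1: 13197²·(1 − 170/13197)·6707000000/170 = 6.7826439 × 10^15.
Tier 3: 6964²·(1 − 1072/6964)·4084000000/1072 = 1.5631924 × 10^14.
Sum = 7.9615869 × 10^15.
SE = √(7.9615869 × 10^15) = 8.9228 × 10^7.

8.9228 × 10^7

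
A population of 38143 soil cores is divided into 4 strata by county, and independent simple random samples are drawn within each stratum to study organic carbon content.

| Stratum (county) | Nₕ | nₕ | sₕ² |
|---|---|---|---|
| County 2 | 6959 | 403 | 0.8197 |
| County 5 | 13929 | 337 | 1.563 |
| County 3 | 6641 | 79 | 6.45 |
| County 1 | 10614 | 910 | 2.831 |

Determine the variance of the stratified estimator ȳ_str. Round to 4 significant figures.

Var(ȳ_str) = Σₕ Wₕ²(1 − fₕ)sₕ²/nₕ with Wₕ = Nₕ/N, N = 38143.
County 2: Wₕ = 0.18244501; term = 0.18244501²·(1 − 0.05791062)·0.8197/403 = 6.3783152 × 10^-5.
County 5: Wₕ = 0.36517841; term = 0.36517841²·(1 − 0.02419413)·1.563/337 = 6.0353531 × 10^-4.
County 3: Wₕ = 0.17410796; term = 0.17410796²·(1 − 0.01189580)·6.45/79 = 0.002445528.
County 1: Wₕ = 0.27826862; term = 0.27826862²·(1 − 0.08573582)·2.831/910 = 2.2024124 × 10^-4.
Sum = 0.0033330877.

0.003333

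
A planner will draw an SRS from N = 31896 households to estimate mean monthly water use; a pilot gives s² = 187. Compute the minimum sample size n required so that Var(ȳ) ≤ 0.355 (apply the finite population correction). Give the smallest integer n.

519

Without fpc, n₀ = s²/D = 187/0.355 = 526.7606.
With fpc, (1 − n/N)·s²/n ≤ D requires n ≥ n₀/(1 + n₀/N) = 526.7606/(1 + 526.7606/31896) = 518.2025.
Rounding up, n = 519.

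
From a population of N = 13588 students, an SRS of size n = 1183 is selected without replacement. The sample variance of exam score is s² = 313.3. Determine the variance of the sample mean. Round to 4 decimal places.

0.2418

Under SRS without replacement, Var(ȳ) = (1 − f)·s²/n with f = n/N = 1183/13588 = 0.08706211.
Var(ȳ) = (1 − 0.08706211)·313.3/1183 = 0.91293789·0.26483516 = 0.24177806.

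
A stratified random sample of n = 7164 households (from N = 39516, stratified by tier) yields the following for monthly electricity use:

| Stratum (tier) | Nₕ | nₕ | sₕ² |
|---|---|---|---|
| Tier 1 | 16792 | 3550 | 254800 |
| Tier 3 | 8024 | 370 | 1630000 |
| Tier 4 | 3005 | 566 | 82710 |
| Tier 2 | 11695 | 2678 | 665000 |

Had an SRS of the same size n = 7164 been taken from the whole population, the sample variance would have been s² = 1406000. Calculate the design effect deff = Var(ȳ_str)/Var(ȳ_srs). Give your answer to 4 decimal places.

1.2506

Var(ȳ_str) = Σ Wₕ²(1−fₕ)sₕ²/nₕ with Wₕ = Nₕ/39516:
  Tier 1: (16792/39516)²·(1−3550/16792)·254800/3550 = 10.220711
  Tier 3: (8024/39516)²·(1−370/8024)·1630000/370 = 173.26838
  Tier 4: (3005/39516)²·(1−566/3005)·82710/566 = 0.68588596
  Tier 2: (11695/39516)²·(1−2678/11695)·665000/2678 = 16.769782
  → Var(ȳ_str) = 200.94476.
Var(ȳ_srs) = (1 − 7164/39516)·1406000/7164 = 160.67855.
deff = 200.94476 / 160.67855 = 1.2506.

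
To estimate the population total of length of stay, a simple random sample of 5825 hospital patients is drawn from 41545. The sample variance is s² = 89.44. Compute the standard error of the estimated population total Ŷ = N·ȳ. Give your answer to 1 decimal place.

4773.5

Var(Ŷ) = N²·Var(ȳ) = N²·(1 − n/N)·s²/n.
f = 5825/41545 = 0.14020941; Var(ȳ) = 0.85979059·89.44/5825 = 0.01320166.
Var(Ŷ) = 41545² · 0.01320166 = 2.2785894 × 10^7.
SE(Ŷ) = √(2.2785894 × 10^7) = 4773.5.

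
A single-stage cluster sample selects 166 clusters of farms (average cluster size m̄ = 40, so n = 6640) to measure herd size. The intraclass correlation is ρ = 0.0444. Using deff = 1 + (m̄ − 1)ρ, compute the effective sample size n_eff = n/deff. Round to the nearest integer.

2431

deff = 1 + (40 − 1)·0.0444 = 1 + 1.7316 = 2.7316.
n_eff = 6640 / 2.7316 = 2431.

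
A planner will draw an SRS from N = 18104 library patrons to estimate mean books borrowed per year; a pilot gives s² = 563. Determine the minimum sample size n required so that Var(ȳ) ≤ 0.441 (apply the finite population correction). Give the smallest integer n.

1193

Without fpc, n₀ = s²/D = 563/0.441 = 1276.6440.
With fpc, (1 − n/N)·s²/n ≤ D requires n ≥ n₀/(1 + n₀/N) = 1276.6440/(1 + 1276.6440/18104) = 1192.5488.
Rounding up, n = 1193.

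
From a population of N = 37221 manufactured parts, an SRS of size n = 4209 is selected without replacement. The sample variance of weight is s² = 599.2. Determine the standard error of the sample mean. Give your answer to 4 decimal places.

0.3553

Under SRS without replacement, Var(ȳ) = (1 − f)·s²/n with f = n/N = 4209/37221 = 0.11308133.
Var(ȳ) = (1 − 0.11308133)·599.2/4209 = 0.88691867·0.14236161 = 0.12626317.
SE(ȳ) = √(0.12626317) = 0.3553.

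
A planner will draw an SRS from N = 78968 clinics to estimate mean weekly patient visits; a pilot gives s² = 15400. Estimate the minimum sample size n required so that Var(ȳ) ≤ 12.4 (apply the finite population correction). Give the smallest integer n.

Without fpc, n₀ = s²/D = 15400/12.4 = 1241.9355.
With fpc, (1 − n/N)·s²/n ≤ D requires n ≥ n₀/(1 + n₀/N) = 1241.9355/(1 + 1241.9355/78968) = 1222.7059.
Rounding up, n = 1223.

1223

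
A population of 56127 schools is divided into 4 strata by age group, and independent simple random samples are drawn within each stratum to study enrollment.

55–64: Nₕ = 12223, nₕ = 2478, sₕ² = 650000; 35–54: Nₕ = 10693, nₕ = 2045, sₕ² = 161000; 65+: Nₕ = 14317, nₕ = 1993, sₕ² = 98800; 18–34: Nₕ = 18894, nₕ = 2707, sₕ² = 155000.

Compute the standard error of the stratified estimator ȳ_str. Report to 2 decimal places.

4.53

Var(ȳ_str) = Σₕ Wₕ²(1 − fₕ)sₕ²/nₕ with Wₕ = Nₕ/N, N = 56127.
55–64: Wₕ = 0.21777398; term = 0.21777398²·(1 − 0.20273255)·650000/2478 = 9.9180901.
35–54: Wₕ = 0.19051437; term = 0.19051437²·(1 − 0.19124661)·161000/2045 = 2.3110224.
65+: Wₕ = 0.25508222; term = 0.25508222²·(1 − 0.13920514)·98800/1993 = 2.7765769.
18–34: Wₕ = 0.33662943; term = 0.33662943²·(1 − 0.14327300)·155000/2707 = 5.5589153.
Sum = 20.564605.
SE = √(20.564605) = 4.53.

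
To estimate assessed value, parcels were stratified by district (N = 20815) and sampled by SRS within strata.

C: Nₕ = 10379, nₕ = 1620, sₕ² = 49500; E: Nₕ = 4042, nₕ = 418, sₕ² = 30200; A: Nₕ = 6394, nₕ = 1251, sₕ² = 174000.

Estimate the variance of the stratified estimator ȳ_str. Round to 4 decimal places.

19.4107

Var(ȳ_str) = Σₕ Wₕ²(1 − fₕ)sₕ²/nₕ with Wₕ = Nₕ/N, N = 20815.
C: Wₕ = 0.49863080; term = 0.49863080²·(1 − 0.15608440)·49500/1620 = 6.4113191.
E: Wₕ = 0.19418688; term = 0.19418688²·(1 − 0.10341415)·30200/418 = 2.4426561.
A: Wₕ = 0.30718232; term = 0.30718232²·(1 − 0.19565217)·174000/1251 = 10.556702.
Sum = 19.410677.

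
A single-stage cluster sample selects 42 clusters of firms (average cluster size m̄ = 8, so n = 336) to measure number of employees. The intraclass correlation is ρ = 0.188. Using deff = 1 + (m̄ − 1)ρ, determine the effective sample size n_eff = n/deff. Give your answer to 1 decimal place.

deff = 1 + (8 − 1)·0.188 = 1 + 1.316 = 2.316.
n_eff = 336 / 2.316 = 145.1.

145.1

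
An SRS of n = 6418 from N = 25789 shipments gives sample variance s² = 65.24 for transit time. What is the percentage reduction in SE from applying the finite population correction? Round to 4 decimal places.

13.3320

f = n/N = 6418/25789 = 0.24886580.
SE_no-fpc = √(s²/n) = 0.10082242; SE_fpc = √((1−f)s²/n) = 0.087380774.
Ratio = √(1−f) = 0.86667999. Reduction = 100·(1 − 0.86667999) = 13.3320%.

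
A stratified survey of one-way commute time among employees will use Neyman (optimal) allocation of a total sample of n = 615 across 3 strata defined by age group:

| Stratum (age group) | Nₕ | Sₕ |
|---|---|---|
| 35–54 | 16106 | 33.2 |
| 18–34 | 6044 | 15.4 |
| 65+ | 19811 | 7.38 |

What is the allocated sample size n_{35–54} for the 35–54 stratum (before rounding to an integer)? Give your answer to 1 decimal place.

424.9

Neyman allocation: nₕ = n·NₕSₕ / Σⱼ NⱼSⱼ.
Σ NⱼSⱼ = 16106·33.2 + 6044·15.4 + 19811·7.38 = 774001.98.
n_{35–54} = 615·16106·33.2 / 774001.98 = 424.9.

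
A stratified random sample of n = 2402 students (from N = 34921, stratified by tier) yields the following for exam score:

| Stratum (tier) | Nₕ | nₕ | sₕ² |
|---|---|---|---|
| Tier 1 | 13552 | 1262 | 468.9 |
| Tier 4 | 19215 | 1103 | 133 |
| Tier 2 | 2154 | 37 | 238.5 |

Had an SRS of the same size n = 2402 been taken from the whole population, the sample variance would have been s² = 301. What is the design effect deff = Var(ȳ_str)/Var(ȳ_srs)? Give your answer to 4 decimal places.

0.9363

Var(ȳ_str) = Σ Wₕ²(1−fₕ)sₕ²/nₕ with Wₕ = Nₕ/34921:
  Tier 1: (13552/34921)²·(1−1262/13552)·468.9/1262 = 0.050746116
  Tier 4: (19215/34921)²·(1−1103/19215)·133/1103 = 0.034411974
  Tier 2: (2154/34921)²·(1−37/2154)·238.5/37 = 0.024103487
  → Var(ȳ_str) = 0.10926158.
Var(ȳ_srs) = (1 − 2402/34921)·301/2402 = 0.11669278.
deff = 0.10926158 / 0.11669278 = 0.9363.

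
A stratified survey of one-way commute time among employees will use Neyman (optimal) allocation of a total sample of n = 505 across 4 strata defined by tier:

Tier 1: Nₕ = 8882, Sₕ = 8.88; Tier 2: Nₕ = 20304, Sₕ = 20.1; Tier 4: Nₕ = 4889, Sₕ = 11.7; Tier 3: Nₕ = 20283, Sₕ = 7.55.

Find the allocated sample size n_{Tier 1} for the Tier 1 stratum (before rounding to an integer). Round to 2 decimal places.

57.12

Neyman allocation: nₕ = n·NₕSₕ / Σⱼ NⱼSⱼ.
Σ NⱼSⱼ = 8882·8.88 + 20304·20.1 + 4889·11.7 + 20283·7.55 = 697320.51.
n_{Tier 1} = 505·8882·8.88 / 697320.51 = 57.12.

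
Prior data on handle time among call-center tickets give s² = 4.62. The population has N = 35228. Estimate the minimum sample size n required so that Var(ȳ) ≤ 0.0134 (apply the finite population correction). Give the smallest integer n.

Without fpc, n₀ = s²/D = 4.62/0.0134 = 344.7761.
With fpc, (1 − n/N)·s²/n ≤ D requires n ≥ n₀/(1 + n₀/N) = 344.7761/(1 + 344.7761/35228) = 341.4345.
Rounding up, n = 342.

342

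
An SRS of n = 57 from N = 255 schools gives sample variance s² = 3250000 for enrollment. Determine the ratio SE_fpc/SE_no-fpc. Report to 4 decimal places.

f = n/N = 57/255 = 0.22352941.
SE_no-fpc = √(s²/n) = 238.78347; SE_fpc = √((1−f)s²/n) = 210.41018.
Ratio = √(1−f) = 0.88117569.

0.8812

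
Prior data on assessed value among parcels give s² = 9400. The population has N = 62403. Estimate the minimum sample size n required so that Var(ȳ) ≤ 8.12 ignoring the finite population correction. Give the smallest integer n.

Without fpc, n₀ = s²/D = 9400/8.12 = 1157.6355.
Rounding up, n = 1158.

1158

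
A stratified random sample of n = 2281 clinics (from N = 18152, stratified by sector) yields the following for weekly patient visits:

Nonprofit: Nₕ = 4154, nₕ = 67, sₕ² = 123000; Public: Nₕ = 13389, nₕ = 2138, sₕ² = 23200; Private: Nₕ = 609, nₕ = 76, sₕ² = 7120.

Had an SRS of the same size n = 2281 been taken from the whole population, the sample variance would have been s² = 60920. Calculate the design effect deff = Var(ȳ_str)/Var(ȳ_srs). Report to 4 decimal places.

Var(ȳ_str) = Σ Wₕ²(1−fₕ)sₕ²/nₕ with Wₕ = Nₕ/18152:
  Nonprofit: (4154/18152)²·(1−67/4154)·123000/67 = 94.591579
  Public: (13389/18152)²·(1−2138/13389)·23200/2138 = 4.9610155
  Private: (609/18152)²·(1−76/609)·7120/76 = 0.092291549
  → Var(ȳ_str) = 99.644886.
Var(ȳ_srs) = (1 − 2281/18152)·60920/2281 = 23.35148.
deff = 99.644886 / 23.35148 = 4.2672.

4.2672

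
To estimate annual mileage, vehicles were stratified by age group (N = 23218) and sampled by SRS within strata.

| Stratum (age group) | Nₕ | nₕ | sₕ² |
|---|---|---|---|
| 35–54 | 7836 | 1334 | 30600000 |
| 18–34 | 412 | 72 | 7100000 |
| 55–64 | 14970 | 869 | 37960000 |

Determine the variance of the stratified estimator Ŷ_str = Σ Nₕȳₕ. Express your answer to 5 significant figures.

1.0404 × 10^13

Var(Ŷ_str) = Σₕ Nₕ²(1 − fₕ)sₕ²/nₕ.
35–54: 7836²·(1 − 1334/7836)·30600000/1334 = 1.1687106 × 10^12.
18–34: 412²·(1 − 72/412)·7100000/72 = 1.3813444 × 10^10.
55–64: 14970²·(1 − 869/14970)·37960000/869 = 9.2210025 × 10^12.
Sum = 1.0403527 × 10^13.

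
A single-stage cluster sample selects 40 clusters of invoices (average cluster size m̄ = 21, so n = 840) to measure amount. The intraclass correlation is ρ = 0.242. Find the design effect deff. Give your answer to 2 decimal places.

5.84

deff = 1 + (21 − 1)·0.242 = 1 + 4.84 = 5.84.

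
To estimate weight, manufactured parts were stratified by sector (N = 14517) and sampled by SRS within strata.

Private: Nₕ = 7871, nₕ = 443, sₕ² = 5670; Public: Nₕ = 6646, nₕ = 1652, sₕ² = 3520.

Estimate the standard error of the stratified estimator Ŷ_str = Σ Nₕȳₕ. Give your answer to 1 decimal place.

28618.7

Var(Ŷ_str) = Σₕ Nₕ²(1 − fₕ)sₕ²/nₕ.
Private: 7871²·(1 − 443/7871)·5670/443 = 7.483093 × 10^8.
Public: 6646²·(1 − 1652/6646)·3520/1652 = 7.0719877 × 10^7.
Sum = 8.1902918 × 10^8.
SE = √(8.1902918 × 10^8) = 28618.7.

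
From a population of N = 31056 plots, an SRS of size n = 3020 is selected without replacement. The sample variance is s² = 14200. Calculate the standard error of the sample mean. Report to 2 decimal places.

Under SRS without replacement, Var(ȳ) = (1 − f)·s²/n with f = n/N = 3020/31056 = 0.09724369.
Var(ȳ) = (1 − 0.09724369)·14200/3020 = 0.90275631·4.7019868 = 4.2447482.
SE(ȳ) = √(4.2447482) = 2.06.

2.06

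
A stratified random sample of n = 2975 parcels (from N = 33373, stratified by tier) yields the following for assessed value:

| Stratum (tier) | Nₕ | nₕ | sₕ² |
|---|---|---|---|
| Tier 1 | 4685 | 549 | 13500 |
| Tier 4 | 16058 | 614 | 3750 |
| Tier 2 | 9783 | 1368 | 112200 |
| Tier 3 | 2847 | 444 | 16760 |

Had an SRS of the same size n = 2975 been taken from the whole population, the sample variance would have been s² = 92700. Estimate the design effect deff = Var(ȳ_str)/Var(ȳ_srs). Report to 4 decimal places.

Var(ȳ_str) = Σ Wₕ²(1−fₕ)sₕ²/nₕ with Wₕ = Nₕ/33373:
  Tier 1: (4685/33373)²·(1−549/4685)·13500/549 = 0.42781997
  Tier 4: (16058/33373)²·(1−614/16058)·3750/614 = 1.3599522
  Tier 2: (9783/33373)²·(1−1368/9783)·112200/1368 = 6.06237
  Tier 3: (2847/33373)²·(1−444/2847)·16760/444 = 0.23186852
  → Var(ȳ_str) = 8.0820107.
Var(ȳ_srs) = (1 − 2975/33373)·92700/2975 = 28.381969.
deff = 8.0820107 / 28.381969 = 0.2848.

0.2848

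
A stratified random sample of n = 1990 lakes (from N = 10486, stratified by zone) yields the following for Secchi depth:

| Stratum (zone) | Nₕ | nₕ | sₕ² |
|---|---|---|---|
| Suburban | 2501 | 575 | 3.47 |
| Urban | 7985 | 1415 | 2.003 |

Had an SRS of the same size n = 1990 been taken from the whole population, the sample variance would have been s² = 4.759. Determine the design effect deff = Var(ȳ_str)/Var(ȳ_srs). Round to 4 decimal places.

0.4850

Var(ȳ_str) = Σ Wₕ²(1−fₕ)sₕ²/nₕ with Wₕ = Nₕ/10486:
  Suburban: (2501/10486)²·(1−575/2501)·3.47/575 = 2.6436983 × 10^-4
  Urban: (7985/10486)²·(1−1415/7985)·2.003/1415 = 6.7537517 × 10^-4
  → Var(ȳ_str) = 9.39745 × 10^-4.
Var(ȳ_srs) = (1 − 1990/10486)·4.759/1990 = 0.0019376141.
deff = (9.39745 × 10^-4) / 0.0019376141 = 0.4850.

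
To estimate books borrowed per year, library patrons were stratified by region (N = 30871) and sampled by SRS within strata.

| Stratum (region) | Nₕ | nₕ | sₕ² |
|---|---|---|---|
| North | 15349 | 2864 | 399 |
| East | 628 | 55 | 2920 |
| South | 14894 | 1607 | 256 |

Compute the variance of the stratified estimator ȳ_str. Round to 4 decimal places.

0.0811

Var(ȳ_str) = Σₕ Wₕ²(1 − fₕ)sₕ²/nₕ with Wₕ = Nₕ/N, N = 30871.
North: Wₕ = 0.49719802; term = 0.49719802²·(1 − 0.18659196)·399/2864 = 0.028013484.
East: Wₕ = 0.02034272; term = 0.02034272²·(1 − 0.08757962)·2920/55 = 0.020046245.
South: Wₕ = 0.48245927; term = 0.48245927²·(1 − 0.10789580)·256/1607 = 0.033079655.
Sum = 0.081139384.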